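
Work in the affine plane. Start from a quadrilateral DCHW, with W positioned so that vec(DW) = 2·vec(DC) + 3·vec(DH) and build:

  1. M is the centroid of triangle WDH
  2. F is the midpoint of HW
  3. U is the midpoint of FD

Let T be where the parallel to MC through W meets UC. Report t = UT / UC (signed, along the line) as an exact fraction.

t = 8

Choose coordinates D = (0, 0), C = (1, 0), H = (0, 1), W = (2, 3).
1. M is the centroid of triangle WDH ⇒ M = (2/3, 4/3)
2. F is the midpoint of HW ⇒ F = (1, 2)
3. U is the midpoint of FD ⇒ U = (1/2, 1)
through W parallel to MC: direction (1/3, -4/3); meets UC at T = (9/2, -7)
T = U + t·(C−U) with t = 8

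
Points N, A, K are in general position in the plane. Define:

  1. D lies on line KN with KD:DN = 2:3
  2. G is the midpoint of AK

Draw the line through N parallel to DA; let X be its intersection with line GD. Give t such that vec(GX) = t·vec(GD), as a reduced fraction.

t = 4

Set N = (0, 0), A = (1, 0), K = (0, 1); any affine frame gives the same invariant.
1. D lies on line KN with KD:DN = 2:3 ⇒ D = (0, 3/5)
2. G is the midpoint of AK ⇒ G = (1/2, 1/2)
through N parallel to DA: direction (1, -3/5); meets GD at X = (-3/2, 9/10)
X = G + t·(D−G) with t = 4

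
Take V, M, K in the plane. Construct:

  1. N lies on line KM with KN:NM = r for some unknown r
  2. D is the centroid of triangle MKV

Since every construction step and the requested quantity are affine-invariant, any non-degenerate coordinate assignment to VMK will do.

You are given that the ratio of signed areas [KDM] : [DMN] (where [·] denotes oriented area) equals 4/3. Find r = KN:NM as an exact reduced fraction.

r = 1/3

Choose coordinates V = (0, 0), M = (1, 0), K = (0, 1).
1. With KN:NM = r, write λ = r/(r+1) so N = K + λ·(M−K); N is affine-linear in λ
2. D is the centroid of triangle MKV ⇒ D = (1/3, 1/3)
Every point depending on N is an affine combination of N and λ-independent points, so each such coordinate is linear in λ; the λ² term in each signed area is a multiple of (M−K)×(M−K) = 0, so 2·[KDM] and 2·[DMN] are each linear in λ. Evaluating at λ=0 and λ=1:
  2·[KDM] = 1/3,   2·[DMN] = -1/3·λ + 1/3
So [KDM]:[DMN] = (1/3) / (-1/3·λ + 1/3). Setting this equal to 4/3:
  1/3 = 4/3·(-1/3·λ + 1/3)  ⇒  λ = 1/4
Then r = λ/(1−λ) = (1/4)/(3/4) = 1/3. Check: with r = 1/3, N = (1/4, 3/4) and [KDM]:[DMN] = 4/3 as required.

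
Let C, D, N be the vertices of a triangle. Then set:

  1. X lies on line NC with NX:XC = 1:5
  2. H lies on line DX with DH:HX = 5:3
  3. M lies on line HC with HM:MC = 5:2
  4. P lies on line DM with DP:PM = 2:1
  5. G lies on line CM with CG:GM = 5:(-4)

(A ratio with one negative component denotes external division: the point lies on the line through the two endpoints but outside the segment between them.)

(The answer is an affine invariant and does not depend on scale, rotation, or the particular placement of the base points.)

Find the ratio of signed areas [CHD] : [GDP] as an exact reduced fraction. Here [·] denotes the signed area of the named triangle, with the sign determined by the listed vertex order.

[CHD]:[GDP] = 21/16

Set C = (0, 0), D = (1, 0), N = (0, 1); any affine frame gives the same invariant.
1. X lies on line NC with NX:XC = 1:5 ⇒ X = (0, 5/6)
2. H lies on line DX with DH:HX = 5:3 ⇒ H = (3/8, 25/48)
3. M lies on line HC with HM:MC = 5:2 ⇒ M = (3/28, 25/168)
4. P lies on line DM with DP:PM = 2:1 ⇒ P = (17/42, 25/252)
5. G lies on line CM with CG:GM = 5:(-4) ⇒ G = (15/28, 125/168)
2·[CHD] = -25/48, 2·[GDP] = -25/63
[CHD]:[GDP] = -25/48:-25/63 = 21/16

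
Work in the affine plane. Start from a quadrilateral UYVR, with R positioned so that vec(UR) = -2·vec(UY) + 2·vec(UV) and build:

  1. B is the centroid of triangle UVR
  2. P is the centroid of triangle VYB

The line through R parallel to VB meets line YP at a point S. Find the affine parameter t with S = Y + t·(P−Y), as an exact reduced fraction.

Choose coordinates U = (0, 0), Y = (1, 0), V = (0, 1), R = (-2, 2).
1. B is the centroid of triangle UVR ⇒ B = (-2/3, 1)
2. P is the centroid of triangle VYB ⇒ P = (1/9, 2/3)
through R parallel to VB: direction (-2/3, 0); meets YP at S = (-5/3, 2)
S = Y + t·(P−Y) with t = 3

t = 3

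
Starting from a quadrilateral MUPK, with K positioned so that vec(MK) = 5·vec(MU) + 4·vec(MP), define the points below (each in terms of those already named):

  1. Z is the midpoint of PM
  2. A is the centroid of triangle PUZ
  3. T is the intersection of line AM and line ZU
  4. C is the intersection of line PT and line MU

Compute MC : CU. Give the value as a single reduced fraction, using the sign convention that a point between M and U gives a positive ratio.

MC:CU = 2/3

Work in coordinates with M = (0, 0), U = (1, 0), P = (0, 1), K = (5, 4).
1. Z is the midpoint of PM ⇒ Z = (0, 1/2)
2. A is the centroid of triangle PUZ ⇒ A = (1/3, 1/2)
3. T is the intersection of line AM and line ZU ⇒ T = (1/4, 3/8)
4. C is the intersection of line PT and line MU ⇒ C = (2/5, 0)
C = M + t·(U−M) with t = 2/5, so MC:CU = t:(1−t) = 2/5:3/5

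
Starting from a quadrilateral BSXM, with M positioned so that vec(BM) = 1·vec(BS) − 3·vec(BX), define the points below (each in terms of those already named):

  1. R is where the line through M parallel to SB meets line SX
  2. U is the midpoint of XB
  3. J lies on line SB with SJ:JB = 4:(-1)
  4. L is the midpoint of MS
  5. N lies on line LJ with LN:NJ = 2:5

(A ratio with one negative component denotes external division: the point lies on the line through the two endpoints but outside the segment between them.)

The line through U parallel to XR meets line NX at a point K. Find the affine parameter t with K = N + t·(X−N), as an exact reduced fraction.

Choose coordinates B = (0, 0), S = (1, 0), X = (0, 1), M = (1, -3).
1. R is where the line through M parallel to SB meets line SX ⇒ R = (4, -3)
2. U is the midpoint of XB ⇒ U = (0, 1/2)
3. J lies on line SB with SJ:JB = 4:(-1) ⇒ J = (-1/3, 0)
4. L is the midpoint of MS ⇒ L = (1, -3/2)
5. N lies on line LJ with LN:NJ = 2:5 ⇒ N = (13/21, -15/14)
through U parallel to XR: direction (4, -4); meets NX at K = (13/61, 35/122)
K = N + t·(X−N) with t = 40/61

t = 40/61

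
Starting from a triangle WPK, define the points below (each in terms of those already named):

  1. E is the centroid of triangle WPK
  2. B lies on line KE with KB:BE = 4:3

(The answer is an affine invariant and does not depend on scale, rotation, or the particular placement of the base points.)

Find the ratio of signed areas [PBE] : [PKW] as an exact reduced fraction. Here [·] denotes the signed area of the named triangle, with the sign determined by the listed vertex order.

Assign W = (0, 0), P = (1, 0), K = (0, 1) — the answer is frame-independent, so this choice is without loss of generality.
1. E is the centroid of triangle WPK ⇒ E = (1/3, 1/3)
2. B lies on line KE with KB:BE = 4:3 ⇒ B = (4/21, 13/21)
2·[PBE] = 1/7, 2·[PKW] = 1
[PBE]:[PKW] = 1/7:1 = 1/7

[PBE]:[PKW] = 1/7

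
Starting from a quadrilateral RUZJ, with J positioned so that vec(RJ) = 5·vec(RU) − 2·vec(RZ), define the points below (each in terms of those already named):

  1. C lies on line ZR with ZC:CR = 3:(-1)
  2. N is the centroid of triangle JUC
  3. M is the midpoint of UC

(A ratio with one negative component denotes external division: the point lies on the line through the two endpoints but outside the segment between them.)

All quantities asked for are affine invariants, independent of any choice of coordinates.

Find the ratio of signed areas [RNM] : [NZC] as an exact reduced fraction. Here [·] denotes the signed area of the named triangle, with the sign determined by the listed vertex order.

Work in coordinates with R = (0, 0), U = (1, 0), Z = (0, 1), J = (5, -2).
1. C lies on line ZR with ZC:CR = 3:(-1) ⇒ C = (0, -1/2)
2. N is the centroid of triangle JUC ⇒ N = (2, -5/6)
3. M is the midpoint of UC ⇒ M = (1/2, -1/4)
2·[RNM] = -1/12, 2·[NZC] = 3
[RNM]:[NZC] = -1/12:3 = -1/36

[RNM]:[NZC] = -1/36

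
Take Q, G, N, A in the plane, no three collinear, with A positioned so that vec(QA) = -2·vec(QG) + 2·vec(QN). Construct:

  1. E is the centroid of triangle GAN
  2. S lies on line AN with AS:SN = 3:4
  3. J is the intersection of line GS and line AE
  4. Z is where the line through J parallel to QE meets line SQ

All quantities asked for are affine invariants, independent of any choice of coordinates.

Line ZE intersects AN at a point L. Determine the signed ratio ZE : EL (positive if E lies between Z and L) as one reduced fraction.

Assign Q = (0, 0), G = (1, 0), N = (0, 1), A = (-2, 2) — the answer is frame-independent, so this choice is without loss of generality.
1. E is the centroid of triangle GAN ⇒ E = (-1/3, 1)
2. S lies on line AN with AS:SN = 3:4 ⇒ S = (-8/7, 11/7)
3. J is the intersection of line GS and line AE ⇒ J = (-1/2, 11/10)
4. Z is where the line through J parallel to QE meets line SQ ⇒ Z = (-16/65, 22/65)
line ZE meets AN at L = (-86/241, 284/241)
E = Z + t·(L−Z) with t = 241/306, so ZE:EL = 241/306:65/306

ZE:EL = 241/65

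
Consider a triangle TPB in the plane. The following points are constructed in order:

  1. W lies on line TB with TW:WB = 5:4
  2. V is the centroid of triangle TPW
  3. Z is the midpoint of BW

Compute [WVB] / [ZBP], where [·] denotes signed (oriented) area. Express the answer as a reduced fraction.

[WVB]:[ZBP] = -2/3

Assign T = (0, 0), P = (1, 0), B = (0, 1) — the answer is frame-independent, so this choice is without loss of generality.
1. W lies on line TB with TW:WB = 5:4 ⇒ W = (0, 5/9)
2. V is the centroid of triangle TPW ⇒ V = (1/3, 5/27)
3. Z is the midpoint of BW ⇒ Z = (0, 7/9)
2·[WVB] = 4/27, 2·[ZBP] = -2/9
[WVB]:[ZBP] = 4/27:-2/9 = -2/3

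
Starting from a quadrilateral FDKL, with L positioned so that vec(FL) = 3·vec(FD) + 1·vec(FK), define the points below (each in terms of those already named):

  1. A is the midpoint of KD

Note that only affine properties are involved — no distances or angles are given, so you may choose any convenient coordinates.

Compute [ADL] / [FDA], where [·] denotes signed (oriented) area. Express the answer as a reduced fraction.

Work in coordinates with F = (0, 0), D = (1, 0), K = (0, 1), L = (3, 1).
1. A is the midpoint of KD ⇒ A = (1/2, 1/2)
2·[ADL] = 3/2, 2·[FDA] = 1/2
[ADL]:[FDA] = 3/2:1/2 = 3

[ADL]:[FDA] = 3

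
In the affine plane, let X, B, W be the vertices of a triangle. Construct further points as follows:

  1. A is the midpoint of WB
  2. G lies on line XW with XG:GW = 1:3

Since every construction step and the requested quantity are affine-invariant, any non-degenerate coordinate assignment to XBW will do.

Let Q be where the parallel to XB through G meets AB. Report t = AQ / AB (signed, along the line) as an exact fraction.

t = 1/2

Assign X = (0, 0), B = (1, 0), W = (0, 1) — the answer is frame-independent, so this choice is without loss of generality.
1. A is the midpoint of WB ⇒ A = (1/2, 1/2)
2. G lies on line XW with XG:GW = 1:3 ⇒ G = (0, 1/4)
through G parallel to XB: direction (1, 0); meets AB at Q = (3/4, 1/4)
Q = A + t·(B−A) with t = 1/2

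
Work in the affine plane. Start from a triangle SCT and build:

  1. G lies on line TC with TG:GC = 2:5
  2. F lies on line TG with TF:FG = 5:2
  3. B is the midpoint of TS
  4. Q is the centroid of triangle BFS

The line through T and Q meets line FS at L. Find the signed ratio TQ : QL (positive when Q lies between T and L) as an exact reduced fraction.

TQ:QL = 5

Choose coordinates S = (0, 0), C = (1, 0), T = (0, 1).
1. G lies on line TC with TG:GC = 2:5 ⇒ G = (2/7, 5/7)
2. F lies on line TG with TF:FG = 5:2 ⇒ F = (10/49, 39/49)
3. B is the midpoint of TS ⇒ B = (0, 1/2)
4. Q is the centroid of triangle BFS ⇒ Q = (10/147, 127/294)
line TQ meets FS at L = (4/49, 78/245)
Q = T + t·(L−T) with t = 5/6, so TQ:QL = 5/6:1/6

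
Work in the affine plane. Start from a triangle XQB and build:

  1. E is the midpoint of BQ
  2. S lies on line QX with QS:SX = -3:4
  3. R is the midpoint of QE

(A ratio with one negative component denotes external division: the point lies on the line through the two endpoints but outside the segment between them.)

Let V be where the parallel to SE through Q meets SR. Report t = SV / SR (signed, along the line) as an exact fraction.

Assign X = (0, 0), Q = (1, 0), B = (0, 1) — the answer is frame-independent, so this choice is without loss of generality.
1. E is the midpoint of BQ ⇒ E = (1/2, 1/2)
2. S lies on line QX with QS:SX = -3:4 ⇒ S = (4, 0)
3. R is the midpoint of QE ⇒ R = (3/4, 1/4)
through Q parallel to SE: direction (-7/2, 1/2); meets SR at V = (-5/2, 1/2)
V = S + t·(R−S) with t = 2

t = 2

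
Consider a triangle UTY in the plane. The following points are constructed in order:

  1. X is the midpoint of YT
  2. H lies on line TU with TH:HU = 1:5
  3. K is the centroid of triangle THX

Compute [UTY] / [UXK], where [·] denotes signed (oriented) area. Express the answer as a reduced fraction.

[UTY]:[UXK] = -36/11

Choose coordinates U = (0, 0), T = (1, 0), Y = (0, 1).
1. X is the midpoint of YT ⇒ X = (1/2, 1/2)
2. H lies on line TU with TH:HU = 1:5 ⇒ H = (5/6, 0)
3. K is the centroid of triangle THX ⇒ K = (7/9, 1/6)
2·[UTY] = 1, 2·[UXK] = -11/36
[UTY]:[UXK] = 1:-11/36 = -36/11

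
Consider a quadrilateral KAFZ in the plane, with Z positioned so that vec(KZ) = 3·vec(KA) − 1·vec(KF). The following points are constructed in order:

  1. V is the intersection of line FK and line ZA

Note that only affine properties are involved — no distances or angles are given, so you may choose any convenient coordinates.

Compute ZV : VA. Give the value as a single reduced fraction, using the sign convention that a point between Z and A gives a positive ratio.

ZV:VA = -3

Work in coordinates with K = (0, 0), A = (1, 0), F = (0, 1), Z = (3, -1).
1. V is the intersection of line FK and line ZA ⇒ V = (0, 1/2)
V = Z + t·(A−Z) with t = 3/2, so ZV:VA = t:(1−t) = 3/2:-1/2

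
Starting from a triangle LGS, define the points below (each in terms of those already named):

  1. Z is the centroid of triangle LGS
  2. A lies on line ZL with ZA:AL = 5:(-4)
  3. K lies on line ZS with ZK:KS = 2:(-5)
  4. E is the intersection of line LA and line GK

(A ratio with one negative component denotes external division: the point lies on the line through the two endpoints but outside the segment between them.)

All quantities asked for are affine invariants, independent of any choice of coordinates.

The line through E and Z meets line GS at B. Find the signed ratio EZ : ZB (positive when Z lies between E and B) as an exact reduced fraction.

EZ:ZB = 4

Choose coordinates L = (0, 0), G = (1, 0), S = (0, 1).
1. Z is the centroid of triangle LGS ⇒ Z = (1/3, 1/3)
2. A lies on line ZL with ZA:AL = 5:(-4) ⇒ A = (-4/3, -4/3)
3. K lies on line ZS with ZK:KS = 2:(-5) ⇒ K = (5/9, -1/9)
4. E is the intersection of line LA and line GK ⇒ E = (-1/3, -1/3)
line EZ meets GS at B = (1/2, 1/2)
Z = E + t·(B−E) with t = 4/5, so EZ:ZB = 4/5:1/5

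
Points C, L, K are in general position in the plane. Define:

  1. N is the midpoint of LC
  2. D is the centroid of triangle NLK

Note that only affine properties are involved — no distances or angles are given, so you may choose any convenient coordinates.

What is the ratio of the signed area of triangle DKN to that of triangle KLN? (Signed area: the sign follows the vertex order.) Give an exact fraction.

[DKN]:[KLN] = -1/3

Work in coordinates with C = (0, 0), L = (1, 0), K = (0, 1).
1. N is the midpoint of LC ⇒ N = (1/2, 0)
2. D is the centroid of triangle NLK ⇒ D = (1/2, 1/3)
2·[DKN] = 1/6, 2·[KLN] = -1/2
[DKN]:[KLN] = 1/6:-1/2 = -1/3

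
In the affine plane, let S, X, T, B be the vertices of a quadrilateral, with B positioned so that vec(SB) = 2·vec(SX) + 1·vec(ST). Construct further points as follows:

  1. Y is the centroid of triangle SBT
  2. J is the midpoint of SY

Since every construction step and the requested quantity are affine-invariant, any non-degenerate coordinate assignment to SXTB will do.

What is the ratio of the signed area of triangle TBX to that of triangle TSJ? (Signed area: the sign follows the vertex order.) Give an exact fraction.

[TBX]:[TSJ] = -6

Choose coordinates S = (0, 0), X = (1, 0), T = (0, 1), B = (2, 1).
1. Y is the centroid of triangle SBT ⇒ Y = (2/3, 2/3)
2. J is the midpoint of SY ⇒ J = (1/3, 1/3)
2·[TBX] = -2, 2·[TSJ] = 1/3
[TBX]:[TSJ] = -2:1/3 = -6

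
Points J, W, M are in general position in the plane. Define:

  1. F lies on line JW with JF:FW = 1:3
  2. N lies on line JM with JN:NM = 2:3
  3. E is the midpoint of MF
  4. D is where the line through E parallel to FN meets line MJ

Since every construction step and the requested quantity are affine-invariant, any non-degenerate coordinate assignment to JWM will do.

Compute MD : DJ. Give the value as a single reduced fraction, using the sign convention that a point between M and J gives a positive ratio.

Assign J = (0, 0), W = (1, 0), M = (0, 1) — the answer is frame-independent, so this choice is without loss of generality.
1. F lies on line JW with JF:FW = 1:3 ⇒ F = (1/4, 0)
2. N lies on line JM with JN:NM = 2:3 ⇒ N = (0, 2/5)
3. E is the midpoint of MF ⇒ E = (1/8, 1/2)
4. D is where the line through E parallel to FN meets line MJ ⇒ D = (0, 7/10)
D = M + t·(J−M) with t = 3/10, so MD:DJ = t:(1−t) = 3/10:7/10

MD:DJ = 3/7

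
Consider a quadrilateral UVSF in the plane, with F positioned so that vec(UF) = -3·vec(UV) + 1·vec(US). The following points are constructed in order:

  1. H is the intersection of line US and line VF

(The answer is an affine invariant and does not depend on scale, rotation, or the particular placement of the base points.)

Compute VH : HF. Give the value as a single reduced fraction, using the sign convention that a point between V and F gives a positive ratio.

VH:HF = 1/3

Assign U = (0, 0), V = (1, 0), S = (0, 1), F = (-3, 1) — the answer is frame-independent, so this choice is without loss of generality.
1. H is the intersection of line US and line VF ⇒ H = (0, 1/4)
H = V + t·(F−V) with t = 1/4, so VH:HF = t:(1−t) = 1/4:3/4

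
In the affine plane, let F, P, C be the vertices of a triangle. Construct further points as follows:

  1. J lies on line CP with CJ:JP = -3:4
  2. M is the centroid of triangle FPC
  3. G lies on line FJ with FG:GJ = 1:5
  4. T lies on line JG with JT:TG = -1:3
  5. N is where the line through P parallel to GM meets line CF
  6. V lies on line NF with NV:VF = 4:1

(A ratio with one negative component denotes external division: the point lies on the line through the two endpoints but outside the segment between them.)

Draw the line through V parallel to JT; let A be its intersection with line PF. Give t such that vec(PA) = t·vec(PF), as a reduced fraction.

Choose coordinates F = (0, 0), P = (1, 0), C = (0, 1).
1. J lies on line CP with CJ:JP = -3:4 ⇒ J = (-3, 4)
2. M is the centroid of triangle FPC ⇒ M = (1/3, 1/3)
3. G lies on line FJ with FG:GJ = 1:5 ⇒ G = (-1/2, 2/3)
4. T lies on line JG with JT:TG = -1:3 ⇒ T = (-17/4, 17/3)
5. N is where the line through P parallel to GM meets line CF ⇒ N = (0, 2/5)
6. V lies on line NF with NV:VF = 4:1 ⇒ V = (0, 2/25)
through V parallel to JT: direction (-5/4, 5/3); meets PF at A = (3/50, 0)
A = P + t·(F−P) with t = 47/50

t = 47/50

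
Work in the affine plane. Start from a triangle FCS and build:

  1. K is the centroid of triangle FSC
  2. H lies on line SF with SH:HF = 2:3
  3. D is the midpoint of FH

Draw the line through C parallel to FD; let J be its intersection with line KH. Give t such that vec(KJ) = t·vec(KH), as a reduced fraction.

t = -2

Assign F = (0, 0), C = (1, 0), S = (0, 1) — the answer is frame-independent, so this choice is without loss of generality.
1. K is the centroid of triangle FSC ⇒ K = (1/3, 1/3)
2. H lies on line SF with SH:HF = 2:3 ⇒ H = (0, 3/5)
3. D is the midpoint of FH ⇒ D = (0, 3/10)
through C parallel to FD: direction (0, 3/10); meets KH at J = (1, -1/5)
J = K + t·(H−K) with t = -2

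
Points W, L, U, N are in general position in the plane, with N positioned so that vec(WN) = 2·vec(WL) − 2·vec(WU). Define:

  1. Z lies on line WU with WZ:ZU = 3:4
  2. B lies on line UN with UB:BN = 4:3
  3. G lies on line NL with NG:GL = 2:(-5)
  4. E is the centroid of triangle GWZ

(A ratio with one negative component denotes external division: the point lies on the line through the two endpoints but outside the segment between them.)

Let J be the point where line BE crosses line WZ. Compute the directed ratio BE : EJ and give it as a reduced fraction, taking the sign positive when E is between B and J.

Work in coordinates with W = (0, 0), L = (1, 0), U = (0, 1), N = (2, -2).
1. Z lies on line WU with WZ:ZU = 3:4 ⇒ Z = (0, 3/7)
2. B lies on line UN with UB:BN = 4:3 ⇒ B = (8/7, -5/7)
3. G lies on line NL with NG:GL = 2:(-5) ⇒ G = (8/3, -10/3)
4. E is the centroid of triangle GWZ ⇒ E = (8/9, -61/63)
line BE meets WZ at J = (0, -13/7)
E = B + t·(J−B) with t = 2/9, so BE:EJ = 2/9:7/9

BE:EJ = 2/7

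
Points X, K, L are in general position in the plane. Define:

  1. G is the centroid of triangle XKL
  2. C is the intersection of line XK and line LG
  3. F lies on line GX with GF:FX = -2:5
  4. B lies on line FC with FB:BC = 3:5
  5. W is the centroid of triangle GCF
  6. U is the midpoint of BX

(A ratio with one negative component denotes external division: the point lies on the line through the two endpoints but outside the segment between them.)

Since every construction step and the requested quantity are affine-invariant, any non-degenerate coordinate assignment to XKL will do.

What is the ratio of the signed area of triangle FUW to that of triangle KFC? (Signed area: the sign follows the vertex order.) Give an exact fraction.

[FUW]:[KFC] = 17/120

Choose coordinates X = (0, 0), K = (1, 0), L = (0, 1).
1. G is the centroid of triangle XKL ⇒ G = (1/3, 1/3)
2. C is the intersection of line XK and line LG ⇒ C = (1/2, 0)
3. F lies on line GX with GF:FX = -2:5 ⇒ F = (5/9, 5/9)
4. B lies on line FC with FB:BC = 3:5 ⇒ B = (77/144, 25/72)
5. W is the centroid of triangle GCF ⇒ W = (25/54, 8/27)
6. U is the midpoint of BX ⇒ U = (77/288, 25/144)
2·[FUW] = 17/432, 2·[KFC] = 5/18
[FUW]:[KFC] = 17/432:5/18 = 17/120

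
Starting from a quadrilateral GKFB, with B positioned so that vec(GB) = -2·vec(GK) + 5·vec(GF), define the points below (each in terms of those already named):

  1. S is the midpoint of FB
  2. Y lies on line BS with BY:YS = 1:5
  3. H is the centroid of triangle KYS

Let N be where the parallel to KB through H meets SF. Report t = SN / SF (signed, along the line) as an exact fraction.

t = -11/18

Choose coordinates G = (0, 0), K = (1, 0), F = (0, 1), B = (-2, 5).
1. S is the midpoint of FB ⇒ S = (-1, 3)
2. Y lies on line BS with BY:YS = 1:5 ⇒ Y = (-11/6, 14/3)
3. H is the centroid of triangle KYS ⇒ H = (-11/18, 23/9)
through H parallel to KB: direction (-3, 5); meets SF at N = (-29/18, 38/9)
N = S + t·(F−S) with t = -11/18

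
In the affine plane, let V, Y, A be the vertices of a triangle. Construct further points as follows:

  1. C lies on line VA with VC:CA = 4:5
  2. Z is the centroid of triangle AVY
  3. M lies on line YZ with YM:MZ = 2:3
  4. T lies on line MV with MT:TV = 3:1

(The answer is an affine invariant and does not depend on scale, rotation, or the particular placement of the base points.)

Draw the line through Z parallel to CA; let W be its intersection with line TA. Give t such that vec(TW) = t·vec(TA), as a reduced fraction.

Set V = (0, 0), Y = (1, 0), A = (0, 1); any affine frame gives the same invariant.
1. C lies on line VA with VC:CA = 4:5 ⇒ C = (0, 4/9)
2. Z is the centroid of triangle AVY ⇒ Z = (1/3, 1/3)
3. M lies on line YZ with YM:MZ = 2:3 ⇒ M = (11/15, 2/15)
4. T lies on line MV with MT:TV = 3:1 ⇒ T = (11/60, 1/30)
through Z parallel to CA: direction (0, 5/9); meets TA at W = (1/3, -25/33)
W = T + t·(A−T) with t = -9/11

t = -9/11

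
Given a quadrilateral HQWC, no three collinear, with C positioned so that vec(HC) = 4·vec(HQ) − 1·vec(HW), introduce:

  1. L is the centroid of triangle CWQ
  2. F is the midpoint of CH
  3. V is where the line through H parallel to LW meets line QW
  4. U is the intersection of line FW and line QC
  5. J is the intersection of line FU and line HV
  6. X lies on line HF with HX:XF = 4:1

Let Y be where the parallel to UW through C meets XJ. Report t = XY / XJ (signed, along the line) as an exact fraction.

t = 6

Work in coordinates with H = (0, 0), Q = (1, 0), W = (0, 1), C = (4, -1).
1. L is the centroid of triangle CWQ ⇒ L = (5/3, 0)
2. F is the midpoint of CH ⇒ F = (2, -1/2)
3. V is where the line through H parallel to LW meets line QW ⇒ V = (5/2, -3/2)
4. U is the intersection of line FW and line QC ⇒ U = (8/5, -1/5)
5. J is the intersection of line FU and line HV ⇒ J = (20/3, -4)
6. X lies on line HF with HX:XF = 4:1 ⇒ X = (8/5, -2/5)
through C parallel to UW: direction (-8/5, 6/5); meets XJ at Y = (32, -22)
Y = X + t·(J−X) with t = 6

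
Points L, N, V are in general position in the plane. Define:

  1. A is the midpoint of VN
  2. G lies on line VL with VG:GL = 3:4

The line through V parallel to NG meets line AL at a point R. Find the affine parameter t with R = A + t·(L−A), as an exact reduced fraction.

t = -3/11

Work in coordinates with L = (0, 0), N = (1, 0), V = (0, 1).
1. A is the midpoint of VN ⇒ A = (1/2, 1/2)
2. G lies on line VL with VG:GL = 3:4 ⇒ G = (0, 4/7)
through V parallel to NG: direction (-1, 4/7); meets AL at R = (7/11, 7/11)
R = A + t·(L−A) with t = -3/11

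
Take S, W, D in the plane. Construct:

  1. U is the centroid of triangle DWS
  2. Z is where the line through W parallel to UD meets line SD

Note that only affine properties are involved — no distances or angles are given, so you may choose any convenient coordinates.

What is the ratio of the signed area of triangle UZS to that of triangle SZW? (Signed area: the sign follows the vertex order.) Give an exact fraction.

[UZS]:[SZW] = -1/3

Work in coordinates with S = (0, 0), W = (1, 0), D = (0, 1).
1. U is the centroid of triangle DWS ⇒ U = (1/3, 1/3)
2. Z is where the line through W parallel to UD meets line SD ⇒ Z = (0, 2)
2·[UZS] = 2/3, 2·[SZW] = -2
[UZS]:[SZW] = 2/3:-2 = -1/3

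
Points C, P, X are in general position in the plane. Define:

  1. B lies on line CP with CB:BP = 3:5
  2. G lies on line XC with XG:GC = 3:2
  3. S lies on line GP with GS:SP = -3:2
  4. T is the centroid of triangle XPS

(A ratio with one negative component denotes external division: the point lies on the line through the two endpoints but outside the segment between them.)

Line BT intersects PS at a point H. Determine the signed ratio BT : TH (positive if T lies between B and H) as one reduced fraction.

Assign C = (0, 0), P = (1, 0), X = (0, 1) — the answer is frame-independent, so this choice is without loss of generality.
1. B lies on line CP with CB:BP = 3:5 ⇒ B = (3/8, 0)
2. G lies on line XC with XG:GC = 3:2 ⇒ G = (0, 2/5)
3. S lies on line GP with GS:SP = -3:2 ⇒ S = (3, -4/5)
4. T is the centroid of triangle XPS ⇒ T = (4/3, 1/15)
line BT meets PS at H = (49/54, 1/27)
T = B + t·(H−B) with t = 9/5, so BT:TH = 9/5:-4/5

BT:TH = -9/4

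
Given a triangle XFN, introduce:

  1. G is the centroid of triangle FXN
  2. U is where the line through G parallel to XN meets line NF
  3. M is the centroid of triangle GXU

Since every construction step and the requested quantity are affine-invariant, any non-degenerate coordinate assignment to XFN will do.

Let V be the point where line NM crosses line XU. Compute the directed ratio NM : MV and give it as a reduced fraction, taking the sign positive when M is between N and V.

Assign X = (0, 0), F = (1, 0), N = (0, 1) — the answer is frame-independent, so this choice is without loss of generality.
1. G is the centroid of triangle FXN ⇒ G = (1/3, 1/3)
2. U is where the line through G parallel to XN meets line NF ⇒ U = (1/3, 2/3)
3. M is the centroid of triangle GXU ⇒ M = (2/9, 1/3)
line NM meets XU at V = (1/5, 2/5)
M = N + t·(V−N) with t = 10/9, so NM:MV = 10/9:-1/9

NM:MV = -10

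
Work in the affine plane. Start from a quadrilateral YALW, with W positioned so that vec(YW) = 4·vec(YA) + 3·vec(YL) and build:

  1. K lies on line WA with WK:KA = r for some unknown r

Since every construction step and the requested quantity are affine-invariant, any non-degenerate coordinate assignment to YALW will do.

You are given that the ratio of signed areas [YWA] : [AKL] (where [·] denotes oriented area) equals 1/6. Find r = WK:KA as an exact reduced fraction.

r = -4/3

Choose coordinates Y = (0, 0), A = (1, 0), L = (0, 1), W = (4, 3).
1. With WK:KA = r, write λ = r/(r+1) so K = W + λ·(A−W); K is affine-linear in λ
Every point depending on K is an affine combination of K and λ-independent points, so each such coordinate is linear in λ; the λ² term in each signed area is a multiple of (A−W)×(A−W) = 0, so 2·[YWA] and 2·[AKL] are each linear in λ. Evaluating at λ=0 and λ=1:
  2·[YWA] = -3,   2·[AKL] = -6·λ + 6
So [YWA]:[AKL] = (-3) / (-6·λ + 6). Setting this equal to 1/6:
  -3 = 1/6·(-6·λ + 6)  ⇒  λ = 4
Then r = λ/(1−λ) = (4)/(-3) = -4/3. Check: with r = -4/3, K = (-8, -9) and [YWA]:[AKL] = 1/6 as required.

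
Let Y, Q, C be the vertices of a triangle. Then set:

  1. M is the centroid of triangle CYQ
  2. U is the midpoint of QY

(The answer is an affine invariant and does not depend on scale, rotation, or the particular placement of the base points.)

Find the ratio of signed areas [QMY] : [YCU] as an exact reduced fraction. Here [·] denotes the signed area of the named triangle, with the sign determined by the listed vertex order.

[QMY]:[YCU] = -2/3

Set Y = (0, 0), Q = (1, 0), C = (0, 1); any affine frame gives the same invariant.
1. M is the centroid of triangle CYQ ⇒ M = (1/3, 1/3)
2. U is the midpoint of QY ⇒ U = (1/2, 0)
2·[QMY] = 1/3, 2·[YCU] = -1/2
[QMY]:[YCU] = 1/3:-1/2 = -2/3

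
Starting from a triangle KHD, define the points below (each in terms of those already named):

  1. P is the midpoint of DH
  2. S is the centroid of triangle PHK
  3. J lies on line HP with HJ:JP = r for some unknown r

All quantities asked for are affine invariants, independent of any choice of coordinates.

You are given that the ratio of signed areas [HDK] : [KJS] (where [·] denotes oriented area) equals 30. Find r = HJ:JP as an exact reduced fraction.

r = 2/3

Work in coordinates with K = (0, 0), H = (1, 0), D = (0, 1).
1. P is the midpoint of DH ⇒ P = (1/2, 1/2)
2. S is the centroid of triangle PHK ⇒ S = (1/2, 1/6)
3. With HJ:JP = r, write λ = r/(r+1) so J = H + λ·(P−H); J is affine-linear in λ
Every point depending on J is an affine combination of J and λ-independent points, so each such coordinate is linear in λ; the λ² term in each signed area is a multiple of (P−H)×(P−H) = 0, so 2·[HDK] and 2·[KJS] are each linear in λ. Evaluating at λ=0 and λ=1:
  2·[HDK] = 1,   2·[KJS] = -1/3·λ + 1/6
So [HDK]:[KJS] = (1) / (-1/3·λ + 1/6). Setting this equal to 30:
  1 = 30·(-1/3·λ + 1/6)  ⇒  λ = 2/5
Then r = λ/(1−λ) = (2/5)/(3/5) = 2/3. Check: with r = 2/3, J = (4/5, 1/5) and [HDK]:[KJS] = 30 as required.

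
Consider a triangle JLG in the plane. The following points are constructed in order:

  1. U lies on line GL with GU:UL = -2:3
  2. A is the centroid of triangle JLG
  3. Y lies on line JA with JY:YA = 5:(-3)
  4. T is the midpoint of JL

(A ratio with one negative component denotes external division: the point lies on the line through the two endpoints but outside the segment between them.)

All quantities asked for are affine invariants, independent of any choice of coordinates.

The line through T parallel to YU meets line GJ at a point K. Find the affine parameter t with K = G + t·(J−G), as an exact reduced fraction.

Choose coordinates J = (0, 0), L = (1, 0), G = (0, 1).
1. U lies on line GL with GU:UL = -2:3 ⇒ U = (-2, 3)
2. A is the centroid of triangle JLG ⇒ A = (1/3, 1/3)
3. Y lies on line JA with JY:YA = 5:(-3) ⇒ Y = (5/6, 5/6)
4. T is the midpoint of JL ⇒ T = (1/2, 0)
through T parallel to YU: direction (-17/6, 13/6); meets GJ at K = (0, 13/34)
K = G + t·(J−G) with t = 21/34

t = 21/34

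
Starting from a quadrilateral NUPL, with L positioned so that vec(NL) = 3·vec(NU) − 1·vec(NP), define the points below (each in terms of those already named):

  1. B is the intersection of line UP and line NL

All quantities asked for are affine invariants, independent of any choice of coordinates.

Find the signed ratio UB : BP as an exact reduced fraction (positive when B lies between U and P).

Set N = (0, 0), U = (1, 0), P = (0, 1), L = (3, -1); any affine frame gives the same invariant.
1. B is the intersection of line UP and line NL ⇒ B = (3/2, -1/2)
B = U + t·(P−U) with t = -1/2, so UB:BP = t:(1−t) = -1/2:3/2

UB:BP = -1/3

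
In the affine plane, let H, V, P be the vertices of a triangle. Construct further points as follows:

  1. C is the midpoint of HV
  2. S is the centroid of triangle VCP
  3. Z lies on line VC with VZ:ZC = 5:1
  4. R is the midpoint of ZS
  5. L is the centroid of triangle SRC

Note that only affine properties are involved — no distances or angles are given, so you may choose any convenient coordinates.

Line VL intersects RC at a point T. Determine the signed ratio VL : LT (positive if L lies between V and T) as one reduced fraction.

Assign H = (0, 0), V = (1, 0), P = (0, 1) — the answer is frame-independent, so this choice is without loss of generality.
1. C is the midpoint of HV ⇒ C = (1/2, 0)
2. S is the centroid of triangle VCP ⇒ S = (1/2, 1/3)
3. Z lies on line VC with VZ:ZC = 5:1 ⇒ Z = (7/12, 0)
4. R is the midpoint of ZS ⇒ R = (13/24, 1/6)
5. L is the centroid of triangle SRC ⇒ L = (37/72, 1/6)
line VL meets RC at T = (41/76, 3/19)
L = V + t·(T−V) with t = 19/18, so VL:LT = 19/18:-1/18

VL:LT = -19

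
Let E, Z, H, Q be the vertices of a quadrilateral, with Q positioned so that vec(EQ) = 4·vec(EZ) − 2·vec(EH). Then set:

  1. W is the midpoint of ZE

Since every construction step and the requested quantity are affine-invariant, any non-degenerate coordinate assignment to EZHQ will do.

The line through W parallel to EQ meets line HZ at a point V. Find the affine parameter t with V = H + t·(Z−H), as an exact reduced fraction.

t = 3/2

Work in coordinates with E = (0, 0), Z = (1, 0), H = (0, 1), Q = (4, -2).
1. W is the midpoint of ZE ⇒ W = (1/2, 0)
through W parallel to EQ: direction (4, -2); meets HZ at V = (3/2, -1/2)
V = H + t·(Z−H) with t = 3/2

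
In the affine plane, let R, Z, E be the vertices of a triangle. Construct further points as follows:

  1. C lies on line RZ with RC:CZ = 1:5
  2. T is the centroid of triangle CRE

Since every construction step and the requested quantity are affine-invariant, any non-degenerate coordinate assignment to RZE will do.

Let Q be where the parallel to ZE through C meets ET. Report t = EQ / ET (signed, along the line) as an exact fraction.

Assign R = (0, 0), Z = (1, 0), E = (0, 1) — the answer is frame-independent, so this choice is without loss of generality.
1. C lies on line RZ with RC:CZ = 1:5 ⇒ C = (1/6, 0)
2. T is the centroid of triangle CRE ⇒ T = (1/18, 1/3)
through C parallel to ZE: direction (-1, 1); meets ET at Q = (5/66, 1/11)
Q = E + t·(T−E) with t = 15/11

t = 15/11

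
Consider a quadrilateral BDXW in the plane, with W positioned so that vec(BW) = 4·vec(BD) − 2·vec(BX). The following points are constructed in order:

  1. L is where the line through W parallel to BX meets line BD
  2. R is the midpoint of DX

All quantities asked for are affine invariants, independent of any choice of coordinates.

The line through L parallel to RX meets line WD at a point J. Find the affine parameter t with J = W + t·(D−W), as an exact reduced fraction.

t = -2

Assign B = (0, 0), D = (1, 0), X = (0, 1), W = (4, -2) — the answer is frame-independent, so this choice is without loss of generality.
1. L is where the line through W parallel to BX meets line BD ⇒ L = (4, 0)
2. R is the midpoint of DX ⇒ R = (1/2, 1/2)
through L parallel to RX: direction (-1/2, 1/2); meets WD at J = (10, -6)
J = W + t·(D−W) with t = -2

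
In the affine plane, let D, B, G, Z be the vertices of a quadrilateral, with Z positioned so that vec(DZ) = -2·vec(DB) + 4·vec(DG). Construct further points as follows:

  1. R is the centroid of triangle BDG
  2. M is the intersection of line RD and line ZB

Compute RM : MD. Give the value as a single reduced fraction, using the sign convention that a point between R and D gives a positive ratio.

RM:MD = -5/12

Work in coordinates with D = (0, 0), B = (1, 0), G = (0, 1), Z = (-2, 4).
1. R is the centroid of triangle BDG ⇒ R = (1/3, 1/3)
2. M is the intersection of line RD and line ZB ⇒ M = (4/7, 4/7)
M = R + t·(D−R) with t = -5/7, so RM:MD = t:(1−t) = -5/7:12/7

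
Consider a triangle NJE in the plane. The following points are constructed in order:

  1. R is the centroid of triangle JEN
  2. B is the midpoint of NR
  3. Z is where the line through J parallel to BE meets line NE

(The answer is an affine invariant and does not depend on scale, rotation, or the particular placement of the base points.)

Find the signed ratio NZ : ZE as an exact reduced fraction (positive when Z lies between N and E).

NZ:ZE = -5/4

Assign N = (0, 0), J = (1, 0), E = (0, 1) — the answer is frame-independent, so this choice is without loss of generality.
1. R is the centroid of triangle JEN ⇒ R = (1/3, 1/3)
2. B is the midpoint of NR ⇒ B = (1/6, 1/6)
3. Z is where the line through J parallel to BE meets line NE ⇒ Z = (0, 5)
Z = N + t·(E−N) with t = 5, so NZ:ZE = t:(1−t) = 5:-4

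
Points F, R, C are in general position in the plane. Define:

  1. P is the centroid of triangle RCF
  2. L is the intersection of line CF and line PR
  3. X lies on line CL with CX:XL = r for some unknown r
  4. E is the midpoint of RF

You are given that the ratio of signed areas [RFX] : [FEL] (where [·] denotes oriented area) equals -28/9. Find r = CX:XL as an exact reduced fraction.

r = 4/5

Set F = (0, 0), R = (1, 0), C = (0, 1); any affine frame gives the same invariant.
1. P is the centroid of triangle RCF ⇒ P = (1/3, 1/3)
2. L is the intersection of line CF and line PR ⇒ L = (0, 1/2)
3. With CX:XL = r, write λ = r/(r+1) so X = C + λ·(L−C); X is affine-linear in λ
4. E is the midpoint of RF ⇒ E = (1/2, 0)
Every point depending on X is an affine combination of X and λ-independent points, so each such coordinate is linear in λ; the λ² term in each signed area is a multiple of (L−C)×(L−C) = 0, so 2·[RFX] and 2·[FEL] are each linear in λ. Evaluating at λ=0 and λ=1:
  2·[RFX] = 1/2·λ − 1,   2·[FEL] = 1/4
So [RFX]:[FEL] = (1/2·λ − 1) / (1/4). Setting this equal to -28/9:
  1/2·λ − 1 = -28/9·(1/4)  ⇒  λ = 4/9
Then r = λ/(1−λ) = (4/9)/(5/9) = 4/5. Check: with r = 4/5, X = (0, 7/9) and [RFX]:[FEL] = -28/9 as required.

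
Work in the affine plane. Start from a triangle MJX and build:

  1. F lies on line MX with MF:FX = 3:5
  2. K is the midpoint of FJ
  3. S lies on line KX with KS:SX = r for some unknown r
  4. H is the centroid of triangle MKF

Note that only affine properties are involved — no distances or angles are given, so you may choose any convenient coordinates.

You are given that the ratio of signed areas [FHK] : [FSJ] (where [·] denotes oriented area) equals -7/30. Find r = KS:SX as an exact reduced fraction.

r = 3/4

Set M = (0, 0), J = (1, 0), X = (0, 1); any affine frame gives the same invariant.
1. F lies on line MX with MF:FX = 3:5 ⇒ F = (0, 3/8)
2. K is the midpoint of FJ ⇒ K = (1/2, 3/16)
3. With KS:SX = r, write λ = r/(r+1) so S = K + λ·(X−K); S is affine-linear in λ
4. H is the centroid of triangle MKF ⇒ H = (1/6, 3/16)
Every point depending on S is an affine combination of S and λ-independent points, so each such coordinate is linear in λ; the λ² term in each signed area is a multiple of (X−K)×(X−K) = 0, so 2·[FHK] and 2·[FSJ] are each linear in λ. Evaluating at λ=0 and λ=1:
  2·[FHK] = 1/16,   2·[FSJ] = -5/8·λ
So [FHK]:[FSJ] = (1/16) / (-5/8·λ). Setting this equal to -7/30:
  1/16 = -7/30·(-5/8·λ)  ⇒  λ = 3/7
Then r = λ/(1−λ) = (3/7)/(4/7) = 3/4. Check: with r = 3/4, S = (2/7, 15/28) and [FHK]:[FSJ] = -7/30 as required.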